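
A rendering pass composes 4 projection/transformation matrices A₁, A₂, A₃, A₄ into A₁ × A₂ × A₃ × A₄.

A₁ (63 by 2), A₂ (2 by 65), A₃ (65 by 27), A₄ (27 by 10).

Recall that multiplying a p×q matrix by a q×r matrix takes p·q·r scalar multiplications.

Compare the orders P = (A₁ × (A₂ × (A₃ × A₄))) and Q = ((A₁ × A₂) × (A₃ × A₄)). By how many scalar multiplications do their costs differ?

46580

Order P = (A₁ × (A₂ × (A₃ × A₄))): (A₃ × A₄): 65×27 by 27×10 → 65×10, cost 65·27·10 = 17550; (A₂ × (A₃ × A₄)): 2×65 by 65×10 → 2×10, cost 2·65·10 = 1300; cumulative 18850; (A₁ × (A₂ × (A₃ × A₄))): 63×2 by 2×10 → 63×10, cost 63·2·10 = 1260; cumulative 20110. Total 20110.
Order Q = ((A₁ × A₂) × (A₃ × A₄)): (A₁ × A₂): 63×2 by 2×65 → 63×65, cost 63·2·65 = 8190; (A₃ × A₄): 65×27 by 27×10 → 65×10, cost 65·27·10 = 17550; ((A₁ × A₂) × (A₃ × A₄)): 63×65 by 65×10 → 63×10, cost 63·65·10 = 40950; cumulative 66690. Total 66690.
Difference: |20110 − 66690| = 46580.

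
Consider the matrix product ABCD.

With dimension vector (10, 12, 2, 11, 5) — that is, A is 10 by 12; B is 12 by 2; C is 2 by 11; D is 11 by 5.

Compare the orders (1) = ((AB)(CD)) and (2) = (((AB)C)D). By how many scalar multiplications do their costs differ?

560

Order (1) = ((AB)(CD)): (AB): 10×12 by 12×2 → 10×2, cost 10·12·2 = 240; (CD): 2×11 by 11×5 → 2×5, cost 2·11·5 = 110; ((AB)(CD)): 10×2 by 2×5 → 10×5, cost 10·2·5 = 100; cumulative 450. Total 450.
Order (2) = (((AB)C)D): (AB): 10×12 by 12×2 → 10×2, cost 10·12·2 = 240; ((AB)C): 10×2 by 2×11 → 10×11, cost 10·2·11 = 220; cumulative 460; (((AB)C)D): 10×11 by 11×5 → 10×5, cost 10·11·5 = 550; cumulative 1010. Total 1010.
Difference: |450 − 1010| = 560.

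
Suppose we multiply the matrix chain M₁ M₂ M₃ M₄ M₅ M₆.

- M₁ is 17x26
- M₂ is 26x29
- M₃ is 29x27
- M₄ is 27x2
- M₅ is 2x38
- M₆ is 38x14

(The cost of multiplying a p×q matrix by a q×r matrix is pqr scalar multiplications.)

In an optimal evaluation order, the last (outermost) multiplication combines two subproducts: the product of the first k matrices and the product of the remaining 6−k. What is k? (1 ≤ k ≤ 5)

4

Adjacent pairs: M₁M₂ = 17·26·29 = 12818; M₂M₃ = 26·29·27 = 20358; M₃M₄ = 29·27·2 = 1566; M₄M₅ = 27·2·38 = 2052; M₅M₆ = 2·38·14 = 1064.
Length 3: M₁..M₃: k=1: 0+20358+17·26·27=32292; k=2: 12818+0+17·29·27=26129 → min 26129 | M₂..M₄: k=2: 0+1566+26·29·2=3074; k=3: 20358+0+26·27·2=21762 → min 3074 | M₃..M₅: k=3: 0+2052+29·27·38=31806; k=4: 1566+0+29·2·38=3770 → min 3770 | M₄..M₆: k=4: 0+1064+27·2·14=1820; k=5: 2052+0+27·38·14=16416 → min 1820.
Length 4: M₁..M₄: k=1: 0+3074+17·26·2=3958; k=2: 12818+1566+17·29·2=15370; k=3: 26129+0+17·27·2=27047 → min 3958 | M₂..M₅: k=2: 0+3770+26·29·38=32422; k=3: 20358+2052+26·27·38=49086; k=4: 3074+0+26·2·38=5050 → min 5050 | M₃..M₆: k=3: 0+1820+29·27·14=12782; k=4: 1566+1064+29·2·14=3442; k=5: 3770+0+29·38·14=19198 → min 3442.
Length 5: M₁..M₅: k=1: 0+5050+17·26·38=21846; k=2: 12818+3770+17·29·38=35322; k=3: 26129+2052+17·27·38=45623; k=4: 3958+0+17·2·38=5250 → min 5250 | M₂..M₆: k=2: 0+3442+26·29·14=13998; k=3: 20358+1820+26·27·14=32006; k=4: 3074+1064+26·2·14=4866; k=5: 5050+0+26·38·14=18882 → min 4866.
Top-level splits: k=1: (M₁..M₁)·(M₂..M₆) → 0+4866+17·26·14 = 11054; k=2: (M₁..M₂)·(M₃..M₆) → 12818+3442+17·29·14 = 23162; k=3: (M₁..M₃)·(M₄..M₆) → 26129+1820+17·27·14 = 34375; k=4: (M₁..M₄)·(M₅..M₆) → 3958+1064+17·2·14 = 5498; k=5: (M₁..M₅)·(M₆..M₆) → 5250+0+17·38·14 = 14294.
Best split is after M₄, i.e. k = 4.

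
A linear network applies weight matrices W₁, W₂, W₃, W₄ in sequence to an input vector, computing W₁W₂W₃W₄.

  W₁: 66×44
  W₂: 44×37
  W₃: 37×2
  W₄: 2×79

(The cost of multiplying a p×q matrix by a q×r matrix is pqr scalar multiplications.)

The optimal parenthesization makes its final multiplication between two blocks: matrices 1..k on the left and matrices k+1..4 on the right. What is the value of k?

Adjacent pairs: W₁W₂ = 66·44·37 = 107448; W₂W₃ = 44·37·2 = 3256; W₃W₄ = 37·2·79 = 5846.
Length 3: W₁..W₃: k=1: 0+3256+66·44·2=9064; k=2: 107448+0+66·37·2=112332 → min 9064 | W₂..W₄: k=2: 0+5846+44·37·79=134458; k=3: 3256+0+44·2·79=10208 → min 10208.
Top-level splits: k=1: (W₁..W₁)·(W₂..W₄) → 0+10208+66·44·79 = 239624; k=2: (W₁..W₂)·(W₃..W₄) → 107448+5846+66·37·79 = 306212; k=3: (W₁..W₃)·(W₄..W₄) → 9064+0+66·2·79 = 19492.
Best split is after W₃, i.e. k = 3.

3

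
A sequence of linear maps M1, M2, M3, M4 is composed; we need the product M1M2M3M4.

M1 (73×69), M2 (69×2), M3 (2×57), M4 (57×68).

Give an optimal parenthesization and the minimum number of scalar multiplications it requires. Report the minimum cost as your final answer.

27754

Adjacent pairs: M1M2 = 73·69·2 = 10074; M2M3 = 69·2·57 = 7866; M3M4 = 2·57·68 = 7752.
Length 3: M1..M3: k=1: 0+7866+73·69·57=294975; k=2: 10074+0+73·2·57=18396 → min 18396 | M2..M4: k=2: 0+7752+69·2·68=17136; k=3: 7866+0+69·57·68=275310 → min 17136.
Length 4: M1..M4: k=1: 0+17136+73·69·68=359652; k=2: 10074+7752+73·2·68=27754; k=3: 18396+0+73·57·68=301344 → min 27754.
Optimal parenthesization: ((M1M2)(M3M4)) with cost 27754.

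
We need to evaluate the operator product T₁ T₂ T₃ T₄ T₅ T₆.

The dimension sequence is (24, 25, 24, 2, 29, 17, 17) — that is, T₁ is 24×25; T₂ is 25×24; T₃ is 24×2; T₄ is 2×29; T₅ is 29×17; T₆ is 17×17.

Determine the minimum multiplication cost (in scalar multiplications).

4780

Adjacent pairs: T₁T₂ = 24·25·24 = 14400; T₂T₃ = 25·24·2 = 1200; T₃T₄ = 24·2·29 = 1392; T₄T₅ = 2·29·17 = 986; T₅T₆ = 29·17·17 = 8381.
Length 3: T₁..T₃: k=1: 0+1200+24·25·2=2400; k=2: 14400+0+24·24·2=15552 → min 2400 | T₂..T₄: k=2: 0+1392+25·24·29=18792; k=3: 1200+0+25·2·29=2650 → min 2650 | T₃..T₅: k=3: 0+986+24·2·17=1802; k=4: 1392+0+24·29·17=13224 → min 1802 | T₄..T₆: k=4: 0+8381+2·29·17=9367; k=5: 986+0+2·17·17=1564 → min 1564.
Length 4: T₁..T₄: k=1: 0+2650+24·25·29=20050; k=2: 14400+1392+24·24·29=32496; k=3: 2400+0+24·2·29=3792 → min 3792 | T₂..T₅: k=2: 0+1802+25·24·17=12002; k=3: 1200+986+25·2·17=3036; k=4: 2650+0+25·29·17=14975 → min 3036 | T₃..T₆: k=3: 0+1564+24·2·17=2380; k=4: 1392+8381+24·29·17=21605; k=5: 1802+0+24·17·17=8738 → min 2380.
Length 5: T₁..T₅: k=1: 0+3036+24·25·17=13236; k=2: 14400+1802+24·24·17=25994; k=3: 2400+986+24·2·17=4202; k=4: 3792+0+24·29·17=15624 → min 4202 | T₂..T₆: k=2: 0+2380+25·24·17=12580; k=3: 1200+1564+25·2·17=3614; k=4: 2650+8381+25·29·17=23356; k=5: 3036+0+25·17·17=10261 → min 3614.
Length 6: T₁..T₆: k=1: 0+3614+24·25·17=13814; k=2: 14400+2380+24·24·17=26572; k=3: 2400+1564+24·2·17=4780; k=4: 3792+8381+24·29·17=24005; k=5: 4202+0+24·17·17=11138 → min 4780.
Optimal order: ((T₁ (T₂ T₃)) ((T₄ T₅) T₆)) with cost 4780.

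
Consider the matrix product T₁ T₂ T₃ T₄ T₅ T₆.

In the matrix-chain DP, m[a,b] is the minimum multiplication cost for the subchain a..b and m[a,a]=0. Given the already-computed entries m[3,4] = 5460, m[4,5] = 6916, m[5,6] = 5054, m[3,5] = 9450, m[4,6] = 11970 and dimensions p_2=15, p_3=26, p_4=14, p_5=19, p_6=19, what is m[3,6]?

14504

m[3,6] = min over k∈[3,5] of m[3,k]+m[k+1,6]+p_{2}·p_k·p_{6}.
k=3: 0 + 11970 + 15·26·19 = 19380; k=4: 5460 + 5054 + 15·14·19 = 14504; k=5: 9450 + 0 + 15·19·19 = 14865.
Minimum: 14504 at k=4.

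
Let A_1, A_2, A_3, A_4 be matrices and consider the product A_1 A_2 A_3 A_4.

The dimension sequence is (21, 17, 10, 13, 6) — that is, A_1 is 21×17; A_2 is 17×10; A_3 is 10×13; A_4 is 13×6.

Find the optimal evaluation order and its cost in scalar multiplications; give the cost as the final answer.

Adjacent pairs: A_1A_2 = 21·17·10 = 3570; A_2A_3 = 17·10·13 = 2210; A_3A_4 = 10·13·6 = 780.
Length 3: A_1..A_3: k=1: 0+2210+21·17·13=6851; k=2: 3570+0+21·10·13=6300 → min 6300 | A_2..A_4: k=2: 0+780+17·10·6=1800; k=3: 2210+0+17·13·6=3536 → min 1800.
Length 4: A_1..A_4: k=1: 0+1800+21·17·6=3942; k=2: 3570+780+21·10·6=5610; k=3: 6300+0+21·13·6=7938 → min 3942.
Optimal parenthesization: (A_1 (A_2 (A_3 A_4))) with cost 3942.

3942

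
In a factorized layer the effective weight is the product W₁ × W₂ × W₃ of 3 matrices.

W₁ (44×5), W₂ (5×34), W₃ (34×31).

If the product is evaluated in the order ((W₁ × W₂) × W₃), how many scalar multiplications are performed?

53856

(W₁ × W₂): 44×5 by 5×34 → 44×34, cost 44·5·34 = 7480
((W₁ × W₂) × W₃): 44×34 by 34×31 → 44×31, cost 44·34·31 = 46376; cumulative 53856
Total: 53856 scalar multiplications.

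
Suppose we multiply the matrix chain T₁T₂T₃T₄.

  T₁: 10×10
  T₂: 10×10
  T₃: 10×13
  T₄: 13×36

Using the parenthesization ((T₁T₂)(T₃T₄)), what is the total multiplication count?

(T₁T₂): 10×10 by 10×10 → 10×10, cost 10·10·10 = 1000
(T₃T₄): 10×13 by 13×36 → 10×36, cost 10·13·36 = 4680
((T₁T₂)(T₃T₄)): 10×10 by 10×36 → 10×36, cost 10·10·36 = 3600; cumulative 9280
Total: 9280 scalar multiplications.

9280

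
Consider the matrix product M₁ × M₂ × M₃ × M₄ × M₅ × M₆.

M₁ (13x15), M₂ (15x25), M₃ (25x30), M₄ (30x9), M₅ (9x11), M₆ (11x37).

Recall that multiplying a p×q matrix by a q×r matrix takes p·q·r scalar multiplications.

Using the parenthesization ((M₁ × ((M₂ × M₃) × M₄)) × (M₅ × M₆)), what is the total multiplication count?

25047

(M₂ × M₃): 15×25 by 25×30 → 15×30, cost 15·25·30 = 11250
((M₂ × M₃) × M₄): 15×30 by 30×9 → 15×9, cost 15·30·9 = 4050; cumulative 15300
(M₁ × ((M₂ × M₃) × M₄)): 13×15 by 15×9 → 13×9, cost 13·15·9 = 1755; cumulative 17055
(M₅ × M₆): 9×11 by 11×37 → 9×37, cost 9·11·37 = 3663
((M₁ × ((M₂ × M₃) × M₄)) × (M₅ × M₆)): 13×9 by 9×37 → 13×37, cost 13·9·37 = 4329; cumulative 25047
Total: 25047 scalar multiplications.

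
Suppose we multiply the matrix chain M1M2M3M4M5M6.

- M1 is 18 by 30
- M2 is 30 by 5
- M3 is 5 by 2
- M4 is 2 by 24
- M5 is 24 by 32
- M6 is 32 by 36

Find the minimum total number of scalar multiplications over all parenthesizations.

Adjacent pairs: M1M2 = 18·30·5 = 2700; M2M3 = 30·5·2 = 300; M3M4 = 5·2·24 = 240; M4M5 = 2·24·32 = 1536; M5M6 = 24·32·36 = 27648.
Length 3: M1..M3: k=1: 0+300+18·30·2=1380; k=2: 2700+0+18·5·2=2880 → min 1380 | M2..M4: k=2: 0+240+30·5·24=3840; k=3: 300+0+30·2·24=1740 → min 1740 | M3..M5: k=3: 0+1536+5·2·32=1856; k=4: 240+0+5·24·32=4080 → min 1856 | M4..M6: k=4: 0+27648+2·24·36=29376; k=5: 1536+0+2·32·36=3840 → min 3840.
Length 4: M1..M4: k=1: 0+1740+18·30·24=14700; k=2: 2700+240+18·5·24=5100; k=3: 1380+0+18·2·24=2244 → min 2244 | M2..M5: k=2: 0+1856+30·5·32=6656; k=3: 300+1536+30·2·32=3756; k=4: 1740+0+30·24·32=24780 → min 3756 | M3..M6: k=3: 0+3840+5·2·36=4200; k=4: 240+27648+5·24·36=32208; k=5: 1856+0+5·32·36=7616 → min 4200.
Length 5: M1..M5: k=1: 0+3756+18·30·32=21036; k=2: 2700+1856+18·5·32=7436; k=3: 1380+1536+18·2·32=4068; k=4: 2244+0+18·24·32=16068 → min 4068 | M2..M6: k=2: 0+4200+30·5·36=9600; k=3: 300+3840+30·2·36=6300; k=4: 1740+27648+30·24·36=55308; k=5: 3756+0+30·32·36=38316 → min 6300.
Length 6: M1..M6: k=1: 0+6300+18·30·36=25740; k=2: 2700+4200+18·5·36=10140; k=3: 1380+3840+18·2·36=6516; k=4: 2244+27648+18·24·36=45444; k=5: 4068+0+18·32·36=24804 → min 6516.
Optimal order: ((M1(M2M3))((M4M5)M6)) with cost 6516.

6516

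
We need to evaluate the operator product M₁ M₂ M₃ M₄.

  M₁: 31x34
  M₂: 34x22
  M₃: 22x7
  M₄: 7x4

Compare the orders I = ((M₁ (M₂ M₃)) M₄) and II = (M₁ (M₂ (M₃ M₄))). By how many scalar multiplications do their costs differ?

5658

Order I = ((M₁ (M₂ M₃)) M₄): (M₂ M₃): 34×22 by 22×7 → 34×7, cost 34·22·7 = 5236; (M₁ (M₂ M₃)): 31×34 by 34×7 → 31×7, cost 31·34·7 = 7378; cumulative 12614; ((M₁ (M₂ M₃)) M₄): 31×7 by 7×4 → 31×4, cost 31·7·4 = 868; cumulative 13482. Total 13482.
Order II = (M₁ (M₂ (M₃ M₄))): (M₃ M₄): 22×7 by 7×4 → 22×4, cost 22·7·4 = 616; (M₂ (M₃ M₄)): 34×22 by 22×4 → 34×4, cost 34·22·4 = 2992; cumulative 3608; (M₁ (M₂ (M₃ M₄))): 31×34 by 34×4 → 31×4, cost 31·34·4 = 4216; cumulative 7824. Total 7824.
Difference: |13482 − 7824| = 5658.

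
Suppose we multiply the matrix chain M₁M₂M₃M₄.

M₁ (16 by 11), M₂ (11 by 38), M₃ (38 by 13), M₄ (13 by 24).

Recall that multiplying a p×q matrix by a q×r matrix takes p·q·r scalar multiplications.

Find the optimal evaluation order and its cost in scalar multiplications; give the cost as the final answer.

Adjacent pairs: M₁M₂ = 16·11·38 = 6688; M₂M₃ = 11·38·13 = 5434; M₃M₄ = 38·13·24 = 11856.
Length 3: M₁..M₃: k=1: 0+5434+16·11·13=7722; k=2: 6688+0+16·38·13=14592 → min 7722 | M₂..M₄: k=2: 0+11856+11·38·24=21888; k=3: 5434+0+11·13·24=8866 → min 8866.
Length 4: M₁..M₄: k=1: 0+8866+16·11·24=13090; k=2: 6688+11856+16·38·24=33136; k=3: 7722+0+16·13·24=12714 → min 12714.
Optimal parenthesization: ((M₁(M₂M₃))M₄) with cost 12714.

12714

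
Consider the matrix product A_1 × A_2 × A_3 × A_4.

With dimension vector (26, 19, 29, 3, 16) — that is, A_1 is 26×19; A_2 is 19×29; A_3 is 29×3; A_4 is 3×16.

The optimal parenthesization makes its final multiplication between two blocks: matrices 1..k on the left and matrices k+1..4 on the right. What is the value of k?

Adjacent pairs: A_1A_2 = 26·19·29 = 14326; A_2A_3 = 19·29·3 = 1653; A_3A_4 = 29·3·16 = 1392.
Length 3: A_1..A_3: k=1: 0+1653+26·19·3=3135; k=2: 14326+0+26·29·3=16588 → min 3135 | A_2..A_4: k=2: 0+1392+19·29·16=10208; k=3: 1653+0+19·3·16=2565 → min 2565.
Top-level splits: k=1: (A_1..A_1)·(A_2..A_4) → 0+2565+26·19·16 = 10469; k=2: (A_1..A_2)·(A_3..A_4) → 14326+1392+26·29·16 = 27782; k=3: (A_1..A_3)·(A_4..A_4) → 3135+0+26·3·16 = 4383.
Best split is after A_3, i.e. k = 3.

3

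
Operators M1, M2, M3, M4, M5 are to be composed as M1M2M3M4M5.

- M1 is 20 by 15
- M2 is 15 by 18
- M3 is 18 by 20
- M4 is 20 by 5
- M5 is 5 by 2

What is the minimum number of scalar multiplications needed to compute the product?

2060

Adjacent pairs: M1M2 = 20·15·18 = 5400; M2M3 = 15·18·20 = 5400; M3M4 = 18·20·5 = 1800; M4M5 = 20·5·2 = 200.
Length 3: M1..M3: k=1: 0+5400+20·15·20=11400; k=2: 5400+0+20·18·20=12600 → min 11400 | M2..M4: k=2: 0+1800+15·18·5=3150; k=3: 5400+0+15·20·5=6900 → min 3150 | M3..M5: k=3: 0+200+18·20·2=920; k=4: 1800+0+18·5·2=1980 → min 920.
Length 4: M1..M4: k=1: 0+3150+20·15·5=4650; k=2: 5400+1800+20·18·5=9000; k=3: 11400+0+20·20·5=13400 → min 4650 | M2..M5: k=2: 0+920+15·18·2=1460; k=3: 5400+200+15·20·2=6200; k=4: 3150+0+15·5·2=3300 → min 1460.
Length 5: M1..M5: k=1: 0+1460+20·15·2=2060; k=2: 5400+920+20·18·2=7040; k=3: 11400+200+20·20·2=12400; k=4: 4650+0+20·5·2=4850 → min 2060.
Optimal order: (M1(M2(M3(M4M5)))) with cost 2060.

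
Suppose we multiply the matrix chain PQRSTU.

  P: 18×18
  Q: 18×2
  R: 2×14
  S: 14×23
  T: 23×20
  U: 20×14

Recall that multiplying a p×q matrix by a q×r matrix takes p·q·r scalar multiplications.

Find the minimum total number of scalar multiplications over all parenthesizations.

Adjacent pairs: PQ = 18·18·2 = 648; QR = 18·2·14 = 504; RS = 2·14·23 = 644; ST = 14·23·20 = 6440; TU = 23·20·14 = 6440.
Length 3: P..R: k=1: 0+504+18·18·14=5040; k=2: 648+0+18·2·14=1152 → min 1152 | Q..S: k=2: 0+644+18·2·23=1472; k=3: 504+0+18·14·23=6300 → min 1472 | R..T: k=3: 0+6440+2·14·20=7000; k=4: 644+0+2·23·20=1564 → min 1564 | S..U: k=4: 0+6440+14·23·14=10948; k=5: 6440+0+14·20·14=10360 → min 10360.
Length 4: P..S: k=1: 0+1472+18·18·23=8924; k=2: 648+644+18·2·23=2120; k=3: 1152+0+18·14·23=6948 → min 2120 | Q..T: k=2: 0+1564+18·2·20=2284; k=3: 504+6440+18·14·20=11984; k=4: 1472+0+18·23·20=9752 → min 2284 | R..U: k=3: 0+10360+2·14·14=10752; k=4: 644+6440+2·23·14=7728; k=5: 1564+0+2·20·14=2124 → min 2124.
Length 5: P..T: k=1: 0+2284+18·18·20=8764; k=2: 648+1564+18·2·20=2932; k=3: 1152+6440+18·14·20=12632; k=4: 2120+0+18·23·20=10400 → min 2932 | Q..U: k=2: 0+2124+18·2·14=2628; k=3: 504+10360+18·14·14=14392; k=4: 1472+6440+18·23·14=13708; k=5: 2284+0+18·20·14=7324 → min 2628.
Length 6: P..U: k=1: 0+2628+18·18·14=7164; k=2: 648+2124+18·2·14=3276; k=3: 1152+10360+18·14·14=15040; k=4: 2120+6440+18·23·14=14356; k=5: 2932+0+18·20·14=7972 → min 3276.
Optimal order: ((PQ)(((RS)T)U)) with cost 3276.

3276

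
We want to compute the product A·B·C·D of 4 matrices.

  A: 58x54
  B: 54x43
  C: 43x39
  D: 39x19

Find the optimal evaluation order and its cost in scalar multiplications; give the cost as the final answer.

135489

Adjacent pairs: AB = 58·54·43 = 134676; BC = 54·43·39 = 90558; CD = 43·39·19 = 31863.
Length 3: A..C: k=1: 0+90558+58·54·39=212706; k=2: 134676+0+58·43·39=231942 → min 212706 | B..D: k=2: 0+31863+54·43·19=75981; k=3: 90558+0+54·39·19=130572 → min 75981.
Length 4: A..D: k=1: 0+75981+58·54·19=135489; k=2: 134676+31863+58·43·19=213925; k=3: 212706+0+58·39·19=255684 → min 135489.
Optimal parenthesization: (A·(B·(C·D))) with cost 135489.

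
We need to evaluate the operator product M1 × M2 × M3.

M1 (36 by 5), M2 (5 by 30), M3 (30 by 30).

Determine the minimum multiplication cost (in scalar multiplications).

Order (M1 × (M2 × M3)): (M2 × M3): 5×30 by 30×30 → 5×30, cost 5·30·30 = 4500; (M1 × (M2 × M3)): 36×5 by 5×30 → 36×30, cost 36·5·30 = 5400; cumulative 9900. Total 9900.
Order ((M1 × M2) × M3): (M1 × M2): 36×5 by 5×30 → 36×30, cost 36·5·30 = 5400; ((M1 × M2) × M3): 36×30 by 30×30 → 36×30, cost 36·30·30 = 32400; cumulative 37800. Total 37800.
Minimum: 9900.

9900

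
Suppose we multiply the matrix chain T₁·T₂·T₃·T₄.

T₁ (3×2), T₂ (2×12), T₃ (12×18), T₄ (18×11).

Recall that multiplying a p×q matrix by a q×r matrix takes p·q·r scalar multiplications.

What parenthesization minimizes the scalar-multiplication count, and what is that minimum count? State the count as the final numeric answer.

Adjacent pairs: T₁T₂ = 3·2·12 = 72; T₂T₃ = 2·12·18 = 432; T₃T₄ = 12·18·11 = 2376.
Length 3: T₁..T₃: k=1: 0+432+3·2·18=540; k=2: 72+0+3·12·18=720 → min 540 | T₂..T₄: k=2: 0+2376+2·12·11=2640; k=3: 432+0+2·18·11=828 → min 828.
Length 4: T₁..T₄: k=1: 0+828+3·2·11=894; k=2: 72+2376+3·12·11=2844; k=3: 540+0+3·18·11=1134 → min 894.
Optimal parenthesization: (T₁·((T₂·T₃)·T₄)) with cost 894.

894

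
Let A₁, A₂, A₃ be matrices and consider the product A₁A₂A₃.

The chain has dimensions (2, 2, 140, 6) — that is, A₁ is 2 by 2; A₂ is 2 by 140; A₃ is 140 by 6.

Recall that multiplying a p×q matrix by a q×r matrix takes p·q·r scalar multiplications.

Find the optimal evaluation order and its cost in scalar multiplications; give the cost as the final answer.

1704

(A₁(A₂A₃)): cost 1704.
((A₁A₂)A₃): cost 2240.
Optimal: (A₁(A₂A₃)) with cost 1704.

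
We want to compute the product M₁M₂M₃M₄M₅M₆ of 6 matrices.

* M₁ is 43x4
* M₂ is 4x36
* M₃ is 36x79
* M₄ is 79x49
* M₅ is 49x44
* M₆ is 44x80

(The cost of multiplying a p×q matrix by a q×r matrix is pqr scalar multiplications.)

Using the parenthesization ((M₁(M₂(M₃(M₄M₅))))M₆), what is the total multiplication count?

(M₄M₅): 79×49 by 49×44 → 79×44, cost 79·49·44 = 170324
(M₃(M₄M₅)): 36×79 by 79×44 → 36×44, cost 36·79·44 = 125136; cumulative 295460
(M₂(M₃(M₄M₅))): 4×36 by 36×44 → 4×44, cost 4·36·44 = 6336; cumulative 301796
(M₁(M₂(M₃(M₄M₅)))): 43×4 by 4×44 → 43×44, cost 43·4·44 = 7568; cumulative 309364
((M₁(M₂(M₃(M₄M₅))))M₆): 43×44 by 44×80 → 43×80, cost 43·44·80 = 151360; cumulative 460724
Total: 460724 scalar multiplications.

460724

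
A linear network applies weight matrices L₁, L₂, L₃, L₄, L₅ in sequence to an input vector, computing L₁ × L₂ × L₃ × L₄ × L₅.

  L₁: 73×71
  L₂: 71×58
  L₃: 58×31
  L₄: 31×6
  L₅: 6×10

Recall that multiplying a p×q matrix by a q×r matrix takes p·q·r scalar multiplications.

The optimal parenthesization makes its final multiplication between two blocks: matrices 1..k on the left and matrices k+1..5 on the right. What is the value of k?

Adjacent pairs: L₁L₂ = 73·71·58 = 300614; L₂L₃ = 71·58·31 = 127658; L₃L₄ = 58·31·6 = 10788; L₄L₅ = 31·6·10 = 1860.
Length 3: L₁..L₃: k=1: 0+127658+73·71·31=288331; k=2: 300614+0+73·58·31=431868 → min 288331 | L₂..L₄: k=2: 0+10788+71·58·6=35496; k=3: 127658+0+71·31·6=140864 → min 35496 | L₃..L₅: k=3: 0+1860+58·31·10=19840; k=4: 10788+0+58·6·10=14268 → min 14268.
Length 4: L₁..L₄: k=1: 0+35496+73·71·6=66594; k=2: 300614+10788+73·58·6=336806; k=3: 288331+0+73·31·6=301909 → min 66594 | L₂..L₅: k=2: 0+14268+71·58·10=55448; k=3: 127658+1860+71·31·10=151528; k=4: 35496+0+71·6·10=39756 → min 39756.
Top-level splits: k=1: (L₁..L₁)·(L₂..L₅) → 0+39756+73·71·10 = 91586; k=2: (L₁..L₂)·(L₃..L₅) → 300614+14268+73·58·10 = 357222; k=3: (L₁..L₃)·(L₄..L₅) → 288331+1860+73·31·10 = 312821; k=4: (L₁..L₄)·(L₅..L₅) → 66594+0+73·6·10 = 70974.
Best split is after L₄, i.e. k = 4.

4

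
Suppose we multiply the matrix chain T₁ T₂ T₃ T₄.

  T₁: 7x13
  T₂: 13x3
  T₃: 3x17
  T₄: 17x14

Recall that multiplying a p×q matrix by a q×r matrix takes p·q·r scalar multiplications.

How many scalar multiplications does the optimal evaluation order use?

1281

Adjacent pairs: T₁T₂ = 7·13·3 = 273; T₂T₃ = 13·3·17 = 663; T₃T₄ = 3·17·14 = 714.
Length 3: T₁..T₃: k=1: 0+663+7·13·17=2210; k=2: 273+0+7·3·17=630 → min 630 | T₂..T₄: k=2: 0+714+13·3·14=1260; k=3: 663+0+13·17·14=3757 → min 1260.
Length 4: T₁..T₄: k=1: 0+1260+7·13·14=2534; k=2: 273+714+7·3·14=1281; k=3: 630+0+7·17·14=2296 → min 1281.
Optimal order: ((T₁ T₂) (T₃ T₄)) with cost 1281.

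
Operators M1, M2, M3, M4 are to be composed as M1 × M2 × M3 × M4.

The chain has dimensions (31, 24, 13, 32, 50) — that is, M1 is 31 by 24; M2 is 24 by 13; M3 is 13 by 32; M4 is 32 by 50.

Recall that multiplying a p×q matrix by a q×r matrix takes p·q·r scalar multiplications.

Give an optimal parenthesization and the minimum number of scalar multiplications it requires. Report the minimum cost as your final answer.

Adjacent pairs: M1M2 = 31·24·13 = 9672; M2M3 = 24·13·32 = 9984; M3M4 = 13·32·50 = 20800.
Length 3: M1..M3: k=1: 0+9984+31·24·32=33792; k=2: 9672+0+31·13·32=22568 → min 22568 | M2..M4: k=2: 0+20800+24·13·50=36400; k=3: 9984+0+24·32·50=48384 → min 36400.
Length 4: M1..M4: k=1: 0+36400+31·24·50=73600; k=2: 9672+20800+31·13·50=50622; k=3: 22568+0+31·32·50=72168 → min 50622.
Optimal parenthesization: ((M1 × M2) × (M3 × M4)) with cost 50622.

50622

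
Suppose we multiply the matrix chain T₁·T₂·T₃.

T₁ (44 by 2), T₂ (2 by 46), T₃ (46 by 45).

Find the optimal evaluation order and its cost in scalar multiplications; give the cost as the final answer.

8100

(T₁·(T₂·T₃)): cost 8100.
((T₁·T₂)·T₃): cost 95128.
Optimal: (T₁·(T₂·T₃)) with cost 8100.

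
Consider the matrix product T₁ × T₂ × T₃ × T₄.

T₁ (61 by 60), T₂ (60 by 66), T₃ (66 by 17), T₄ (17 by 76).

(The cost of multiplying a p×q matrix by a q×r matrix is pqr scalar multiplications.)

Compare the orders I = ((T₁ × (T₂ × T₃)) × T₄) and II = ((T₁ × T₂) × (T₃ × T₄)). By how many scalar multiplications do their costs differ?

Order I = ((T₁ × (T₂ × T₃)) × T₄): (T₂ × T₃): 60×66 by 66×17 → 60×17, cost 60·66·17 = 67320; (T₁ × (T₂ × T₃)): 61×60 by 60×17 → 61×17, cost 61·60·17 = 62220; cumulative 129540; ((T₁ × (T₂ × T₃)) × T₄): 61×17 by 17×76 → 61×76, cost 61·17·76 = 78812; cumulative 208352. Total 208352.
Order II = ((T₁ × T₂) × (T₃ × T₄)): (T₁ × T₂): 61×60 by 60×66 → 61×66, cost 61·60·66 = 241560; (T₃ × T₄): 66×17 by 17×76 → 66×76, cost 66·17·76 = 85272; ((T₁ × T₂) × (T₃ × T₄)): 61×66 by 66×76 → 61×76, cost 61·66·76 = 305976; cumulative 632808. Total 632808.
Difference: |208352 − 632808| = 424456.

424456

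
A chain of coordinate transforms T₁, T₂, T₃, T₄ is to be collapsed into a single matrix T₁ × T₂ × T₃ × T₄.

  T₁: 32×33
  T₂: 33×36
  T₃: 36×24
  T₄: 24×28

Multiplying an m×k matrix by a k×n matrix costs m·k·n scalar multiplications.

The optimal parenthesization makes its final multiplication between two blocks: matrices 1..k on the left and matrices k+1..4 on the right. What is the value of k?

3

Adjacent pairs: T₁T₂ = 32·33·36 = 38016; T₂T₃ = 33·36·24 = 28512; T₃T₄ = 36·24·28 = 24192.
Length 3: T₁..T₃: k=1: 0+28512+32·33·24=53856; k=2: 38016+0+32·36·24=65664 → min 53856 | T₂..T₄: k=2: 0+24192+33·36·28=57456; k=3: 28512+0+33·24·28=50688 → min 50688.
Top-level splits: k=1: (T₁..T₁)·(T₂..T₄) → 0+50688+32·33·28 = 80256; k=2: (T₁..T₂)·(T₃..T₄) → 38016+24192+32·36·28 = 94464; k=3: (T₁..T₃)·(T₄..T₄) → 53856+0+32·24·28 = 75360.
Best split is after T₃, i.e. k = 3.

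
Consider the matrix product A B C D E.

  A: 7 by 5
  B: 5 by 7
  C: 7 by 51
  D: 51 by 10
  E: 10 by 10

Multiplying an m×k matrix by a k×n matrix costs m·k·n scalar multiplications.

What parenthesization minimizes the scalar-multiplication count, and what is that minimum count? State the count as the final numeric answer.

Adjacent pairs: AB = 7·5·7 = 245; BC = 5·7·51 = 1785; CD = 7·51·10 = 3570; DE = 51·10·10 = 5100.
Length 3: A..C: k=1: 0+1785+7·5·51=3570; k=2: 245+0+7·7·51=2744 → min 2744 | B..D: k=2: 0+3570+5·7·10=3920; k=3: 1785+0+5·51·10=4335 → min 3920 | C..E: k=3: 0+5100+7·51·10=8670; k=4: 3570+0+7·10·10=4270 → min 4270.
Length 4: A..D: k=1: 0+3920+7·5·10=4270; k=2: 245+3570+7·7·10=4305; k=3: 2744+0+7·51·10=6314 → min 4270 | B..E: k=2: 0+4270+5·7·10=4620; k=3: 1785+5100+5·51·10=9435; k=4: 3920+0+5·10·10=4420 → min 4420.
Length 5: A..E: k=1: 0+4420+7·5·10=4770; k=2: 245+4270+7·7·10=5005; k=3: 2744+5100+7·51·10=11414; k=4: 4270+0+7·10·10=4970 → min 4770.
Optimal parenthesization: (A ((B (C D)) E)) with cost 4770.

4770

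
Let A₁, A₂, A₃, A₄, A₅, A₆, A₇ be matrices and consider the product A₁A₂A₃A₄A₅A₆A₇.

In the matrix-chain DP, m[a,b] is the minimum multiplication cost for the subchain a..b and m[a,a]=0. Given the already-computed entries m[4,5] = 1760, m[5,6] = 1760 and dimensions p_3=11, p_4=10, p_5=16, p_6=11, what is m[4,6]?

2970

m[4,6] = min over k∈[4,5] of m[4,k]+m[k+1,6]+p_{3}·p_k·p_{6}.
k=4: 0 + 1760 + 11·10·11 = 2970; k=5: 1760 + 0 + 11·16·11 = 3696.
Minimum: 2970 at k=4.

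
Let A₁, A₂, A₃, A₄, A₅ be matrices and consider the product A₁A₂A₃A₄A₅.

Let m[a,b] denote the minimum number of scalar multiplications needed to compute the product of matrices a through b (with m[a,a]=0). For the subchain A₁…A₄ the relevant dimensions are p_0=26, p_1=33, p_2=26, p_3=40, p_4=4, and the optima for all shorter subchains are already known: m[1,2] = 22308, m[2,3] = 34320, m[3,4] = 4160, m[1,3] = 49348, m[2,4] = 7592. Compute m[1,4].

m[1,4] = min over k∈[1,3] of m[1,k]+m[k+1,4]+p_{0}·p_k·p_{4}.
k=1: 0 + 7592 + 26·33·4 = 11024; k=2: 22308 + 4160 + 26·26·4 = 29172; k=3: 49348 + 0 + 26·40·4 = 53508.
Minimum: 11024 at k=1.

11024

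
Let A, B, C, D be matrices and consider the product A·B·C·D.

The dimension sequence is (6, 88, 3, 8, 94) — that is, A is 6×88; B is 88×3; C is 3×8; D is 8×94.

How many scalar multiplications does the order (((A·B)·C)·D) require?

(A·B): 6×88 by 88×3 → 6×3, cost 6·88·3 = 1584
((A·B)·C): 6×3 by 3×8 → 6×8, cost 6·3·8 = 144; cumulative 1728
(((A·B)·C)·D): 6×8 by 8×94 → 6×94, cost 6·8·94 = 4512; cumulative 6240
Total: 6240 scalar multiplications.

6240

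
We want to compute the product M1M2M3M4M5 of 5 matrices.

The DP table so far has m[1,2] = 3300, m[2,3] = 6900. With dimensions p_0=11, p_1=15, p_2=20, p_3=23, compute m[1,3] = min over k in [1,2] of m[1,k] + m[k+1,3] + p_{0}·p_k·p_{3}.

m[1,3] = min over k∈[1,2] of m[1,k]+m[k+1,3]+p_{0}·p_k·p_{3}.
k=1: 0 + 6900 + 11·15·23 = 10695; k=2: 3300 + 0 + 11·20·23 = 8360.
Minimum: 8360 at k=2.

8360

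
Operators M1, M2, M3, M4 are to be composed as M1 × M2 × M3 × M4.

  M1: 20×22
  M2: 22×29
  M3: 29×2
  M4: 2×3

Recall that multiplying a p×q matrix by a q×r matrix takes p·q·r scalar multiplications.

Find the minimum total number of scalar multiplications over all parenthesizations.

2276

Adjacent pairs: M1M2 = 20·22·29 = 12760; M2M3 = 22·29·2 = 1276; M3M4 = 29·2·3 = 174.
Length 3: M1..M3: k=1: 0+1276+20·22·2=2156; k=2: 12760+0+20·29·2=13920 → min 2156 | M2..M4: k=2: 0+174+22·29·3=2088; k=3: 1276+0+22·2·3=1408 → min 1408.
Length 4: M1..M4: k=1: 0+1408+20·22·3=2728; k=2: 12760+174+20·29·3=14674; k=3: 2156+0+20·2·3=2276 → min 2276.
Optimal order: ((M1 × (M2 × M3)) × M4) with cost 2276.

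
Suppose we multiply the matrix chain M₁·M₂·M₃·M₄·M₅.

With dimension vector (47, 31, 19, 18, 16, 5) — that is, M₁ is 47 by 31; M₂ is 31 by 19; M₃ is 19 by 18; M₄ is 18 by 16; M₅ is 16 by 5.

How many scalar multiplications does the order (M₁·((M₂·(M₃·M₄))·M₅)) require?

24661

(M₃·M₄): 19×18 by 18×16 → 19×16, cost 19·18·16 = 5472
(M₂·(M₃·M₄)): 31×19 by 19×16 → 31×16, cost 31·19·16 = 9424; cumulative 14896
((M₂·(M₃·M₄))·M₅): 31×16 by 16×5 → 31×5, cost 31·16·5 = 2480; cumulative 17376
(M₁·((M₂·(M₃·M₄))·M₅)): 47×31 by 31×5 → 47×5, cost 47·31·5 = 7285; cumulative 24661
Total: 24661 scalar multiplications.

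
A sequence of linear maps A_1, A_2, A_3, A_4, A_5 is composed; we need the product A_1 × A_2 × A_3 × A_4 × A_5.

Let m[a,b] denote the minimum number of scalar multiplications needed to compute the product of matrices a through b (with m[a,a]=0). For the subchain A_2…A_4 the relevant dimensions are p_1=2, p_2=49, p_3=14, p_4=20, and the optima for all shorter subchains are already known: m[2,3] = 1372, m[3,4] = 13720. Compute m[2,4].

m[2,4] = min over k∈[2,3] of m[2,k]+m[k+1,4]+p_{1}·p_k·p_{4}.
k=2: 0 + 13720 + 2·49·20 = 15680; k=3: 1372 + 0 + 2·14·20 = 1932.
Minimum: 1932 at k=3.

1932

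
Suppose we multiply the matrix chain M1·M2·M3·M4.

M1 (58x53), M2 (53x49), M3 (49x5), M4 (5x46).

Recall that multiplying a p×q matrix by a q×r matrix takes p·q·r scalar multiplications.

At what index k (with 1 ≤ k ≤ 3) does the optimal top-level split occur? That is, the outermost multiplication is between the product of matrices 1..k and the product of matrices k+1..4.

3

Adjacent pairs: M1M2 = 58·53·49 = 150626; M2M3 = 53·49·5 = 12985; M3M4 = 49·5·46 = 11270.
Length 3: M1..M3: k=1: 0+12985+58·53·5=28355; k=2: 150626+0+58·49·5=164836 → min 28355 | M2..M4: k=2: 0+11270+53·49·46=130732; k=3: 12985+0+53·5·46=25175 → min 25175.
Top-level splits: k=1: (M1..M1)·(M2..M4) → 0+25175+58·53·46 = 166579; k=2: (M1..M2)·(M3..M4) → 150626+11270+58·49·46 = 292628; k=3: (M1..M3)·(M4..M4) → 28355+0+58·5·46 = 41695.
Best split is after M3, i.e. k = 3.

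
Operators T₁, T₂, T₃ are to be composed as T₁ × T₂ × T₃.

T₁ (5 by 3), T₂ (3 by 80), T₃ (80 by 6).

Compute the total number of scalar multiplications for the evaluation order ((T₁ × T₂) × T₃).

3600

(T₁ × T₂): 5×3 by 3×80 → 5×80, cost 5·3·80 = 1200
((T₁ × T₂) × T₃): 5×80 by 80×6 → 5×6, cost 5·80·6 = 2400; cumulative 3600
Total: 3600 scalar multiplications.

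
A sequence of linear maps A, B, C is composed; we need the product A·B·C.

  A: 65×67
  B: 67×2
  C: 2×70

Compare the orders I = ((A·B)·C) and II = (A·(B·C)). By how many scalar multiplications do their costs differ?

296420

Order I = ((A·B)·C): (A·B): 65×67 by 67×2 → 65×2, cost 65·67·2 = 8710; ((A·B)·C): 65×2 by 2×70 → 65×70, cost 65·2·70 = 9100; cumulative 17810. Total 17810.
Order II = (A·(B·C)): (B·C): 67×2 by 2×70 → 67×70, cost 67·2·70 = 9380; (A·(B·C)): 65×67 by 67×70 → 65×70, cost 65·67·70 = 304850; cumulative 314230. Total 314230.
Difference: |17810 − 314230| = 296420.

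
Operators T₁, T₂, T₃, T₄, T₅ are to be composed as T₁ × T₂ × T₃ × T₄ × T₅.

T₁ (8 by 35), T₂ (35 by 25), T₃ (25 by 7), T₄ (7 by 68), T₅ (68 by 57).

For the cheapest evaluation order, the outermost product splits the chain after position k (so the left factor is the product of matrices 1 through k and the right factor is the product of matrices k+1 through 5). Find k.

3

Adjacent pairs: T₁T₂ = 8·35·25 = 7000; T₂T₃ = 35·25·7 = 6125; T₃T₄ = 25·7·68 = 11900; T₄T₅ = 7·68·57 = 27132.
Length 3: T₁..T₃: k=1: 0+6125+8·35·7=8085; k=2: 7000+0+8·25·7=8400 → min 8085 | T₂..T₄: k=2: 0+11900+35·25·68=71400; k=3: 6125+0+35·7·68=22785 → min 22785 | T₃..T₅: k=3: 0+27132+25·7·57=37107; k=4: 11900+0+25·68·57=108800 → min 37107.
Length 4: T₁..T₄: k=1: 0+22785+8·35·68=41825; k=2: 7000+11900+8·25·68=32500; k=3: 8085+0+8·7·68=11893 → min 11893 | T₂..T₅: k=2: 0+37107+35·25·57=86982; k=3: 6125+27132+35·7·57=47222; k=4: 22785+0+35·68·57=158445 → min 47222.
Top-level splits: k=1: (T₁..T₁)·(T₂..T₅) → 0+47222+8·35·57 = 63182; k=2: (T₁..T₂)·(T₃..T₅) → 7000+37107+8·25·57 = 55507; k=3: (T₁..T₃)·(T₄..T₅) → 8085+27132+8·7·57 = 38409; k=4: (T₁..T₄)·(T₅..T₅) → 11893+0+8·68·57 = 42901.
Best split is after T₃, i.e. k = 3.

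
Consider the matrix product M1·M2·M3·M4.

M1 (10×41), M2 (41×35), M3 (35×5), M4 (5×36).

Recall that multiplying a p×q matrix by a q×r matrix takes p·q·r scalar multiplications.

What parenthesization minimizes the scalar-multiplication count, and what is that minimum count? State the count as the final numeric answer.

Adjacent pairs: M1M2 = 10·41·35 = 14350; M2M3 = 41·35·5 = 7175; M3M4 = 35·5·36 = 6300.
Length 3: M1..M3: k=1: 0+7175+10·41·5=9225; k=2: 14350+0+10·35·5=16100 → min 9225 | M2..M4: k=2: 0+6300+41·35·36=57960; k=3: 7175+0+41·5·36=14555 → min 14555.
Length 4: M1..M4: k=1: 0+14555+10·41·36=29315; k=2: 14350+6300+10·35·36=33250; k=3: 9225+0+10·5·36=11025 → min 11025.
Optimal parenthesization: ((M1·(M2·M3))·M4) with cost 11025.

11025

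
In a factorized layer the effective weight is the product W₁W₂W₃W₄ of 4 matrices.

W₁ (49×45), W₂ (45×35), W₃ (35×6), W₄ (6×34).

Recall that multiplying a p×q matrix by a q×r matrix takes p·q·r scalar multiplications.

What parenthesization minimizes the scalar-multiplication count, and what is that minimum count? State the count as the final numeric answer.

Adjacent pairs: W₁W₂ = 49·45·35 = 77175; W₂W₃ = 45·35·6 = 9450; W₃W₄ = 35·6·34 = 7140.
Length 3: W₁..W₃: k=1: 0+9450+49·45·6=22680; k=2: 77175+0+49·35·6=87465 → min 22680 | W₂..W₄: k=2: 0+7140+45·35·34=60690; k=3: 9450+0+45·6·34=18630 → min 18630.
Length 4: W₁..W₄: k=1: 0+18630+49·45·34=93600; k=2: 77175+7140+49·35·34=142625; k=3: 22680+0+49·6·34=32676 → min 32676.
Optimal parenthesization: ((W₁(W₂W₃))W₄) with cost 32676.

32676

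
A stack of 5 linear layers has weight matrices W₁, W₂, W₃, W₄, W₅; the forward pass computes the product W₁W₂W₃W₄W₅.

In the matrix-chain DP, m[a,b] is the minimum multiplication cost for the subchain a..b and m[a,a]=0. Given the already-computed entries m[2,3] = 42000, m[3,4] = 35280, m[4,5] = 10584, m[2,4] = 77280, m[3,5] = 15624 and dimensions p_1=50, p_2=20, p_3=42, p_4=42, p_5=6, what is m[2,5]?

21624

m[2,5] = min over k∈[2,4] of m[2,k]+m[k+1,5]+p_{1}·p_k·p_{5}.
k=2: 0 + 15624 + 50·20·6 = 21624; k=3: 42000 + 10584 + 50·42·6 = 65184; k=4: 77280 + 0 + 50·42·6 = 89880.
Minimum: 21624 at k=2.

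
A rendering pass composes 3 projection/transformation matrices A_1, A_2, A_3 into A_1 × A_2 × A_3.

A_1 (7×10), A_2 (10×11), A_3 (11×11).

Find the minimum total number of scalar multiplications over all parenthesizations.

1617

Order (A_1 × (A_2 × A_3)): (A_2 × A_3): 10×11 by 11×11 → 10×11, cost 10·11·11 = 1210; (A_1 × (A_2 × A_3)): 7×10 by 10×11 → 7×11, cost 7·10·11 = 770; cumulative 1980. Total 1980.
Order ((A_1 × A_2) × A_3): (A_1 × A_2): 7×10 by 10×11 → 7×11, cost 7·10·11 = 770; ((A_1 × A_2) × A_3): 7×11 by 11×11 → 7×11, cost 7·11·11 = 847; cumulative 1617. Total 1617.
Minimum: 1617.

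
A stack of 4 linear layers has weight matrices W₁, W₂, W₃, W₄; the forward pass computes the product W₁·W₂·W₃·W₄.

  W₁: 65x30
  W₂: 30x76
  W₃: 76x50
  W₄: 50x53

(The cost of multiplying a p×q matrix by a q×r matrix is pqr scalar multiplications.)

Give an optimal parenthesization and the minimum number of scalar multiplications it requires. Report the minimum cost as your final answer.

296850

Adjacent pairs: W₁W₂ = 65·30·76 = 148200; W₂W₃ = 30·76·50 = 114000; W₃W₄ = 76·50·53 = 201400.
Length 3: W₁..W₃: k=1: 0+114000+65·30·50=211500; k=2: 148200+0+65·76·50=395200 → min 211500 | W₂..W₄: k=2: 0+201400+30·76·53=322240; k=3: 114000+0+30·50·53=193500 → min 193500.
Length 4: W₁..W₄: k=1: 0+193500+65·30·53=296850; k=2: 148200+201400+65·76·53=611420; k=3: 211500+0+65·50·53=383750 → min 296850.
Optimal parenthesization: (W₁·((W₂·W₃)·W₄)) with cost 296850.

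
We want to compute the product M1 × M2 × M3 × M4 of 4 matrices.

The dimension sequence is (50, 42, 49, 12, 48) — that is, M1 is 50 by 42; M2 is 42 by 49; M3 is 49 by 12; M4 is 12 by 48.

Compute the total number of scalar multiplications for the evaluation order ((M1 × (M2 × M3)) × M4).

78696

(M2 × M3): 42×49 by 49×12 → 42×12, cost 42·49·12 = 24696
(M1 × (M2 × M3)): 50×42 by 42×12 → 50×12, cost 50·42·12 = 25200; cumulative 49896
((M1 × (M2 × M3)) × M4): 50×12 by 12×48 → 50×48, cost 50·12·48 = 28800; cumulative 78696
Total: 78696 scalar multiplications.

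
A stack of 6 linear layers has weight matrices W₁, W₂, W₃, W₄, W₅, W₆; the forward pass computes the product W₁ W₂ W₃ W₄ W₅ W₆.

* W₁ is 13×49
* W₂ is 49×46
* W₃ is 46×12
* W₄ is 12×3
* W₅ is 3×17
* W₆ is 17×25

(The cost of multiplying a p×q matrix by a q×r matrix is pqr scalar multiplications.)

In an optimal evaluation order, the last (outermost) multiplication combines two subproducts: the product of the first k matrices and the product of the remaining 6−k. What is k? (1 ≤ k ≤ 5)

4

Adjacent pairs: W₁W₂ = 13·49·46 = 29302; W₂W₃ = 49·46·12 = 27048; W₃W₄ = 46·12·3 = 1656; W₄W₅ = 12·3·17 = 612; W₅W₆ = 3·17·25 = 1275.
Length 3: W₁..W₃: k=1: 0+27048+13·49·12=34692; k=2: 29302+0+13·46·12=36478 → min 34692 | W₂..W₄: k=2: 0+1656+49·46·3=8418; k=3: 27048+0+49·12·3=28812 → min 8418 | W₃..W₅: k=3: 0+612+46·12·17=9996; k=4: 1656+0+46·3·17=4002 → min 4002 | W₄..W₆: k=4: 0+1275+12·3·25=2175; k=5: 612+0+12·17·25=5712 → min 2175.
Length 4: W₁..W₄: k=1: 0+8418+13·49·3=10329; k=2: 29302+1656+13·46·3=32752; k=3: 34692+0+13·12·3=35160 → min 10329 | W₂..W₅: k=2: 0+4002+49·46·17=42320; k=3: 27048+612+49·12·17=37656; k=4: 8418+0+49·3·17=10917 → min 10917 | W₃..W₆: k=3: 0+2175+46·12·25=15975; k=4: 1656+1275+46·3·25=6381; k=5: 4002+0+46·17·25=23552 → min 6381.
Length 5: W₁..W₅: k=1: 0+10917+13·49·17=21746; k=2: 29302+4002+13·46·17=43470; k=3: 34692+612+13·12·17=37956; k=4: 10329+0+13·3·17=10992 → min 10992 | W₂..W₆: k=2: 0+6381+49·46·25=62731; k=3: 27048+2175+49·12·25=43923; k=4: 8418+1275+49·3·25=13368; k=5: 10917+0+49·17·25=31742 → min 13368.
Top-level splits: k=1: (W₁..W₁)·(W₂..W₆) → 0+13368+13·49·25 = 29293; k=2: (W₁..W₂)·(W₃..W₆) → 29302+6381+13·46·25 = 50633; k=3: (W₁..W₃)·(W₄..W₆) → 34692+2175+13·12·25 = 40767; k=4: (W₁..W₄)·(W₅..W₆) → 10329+1275+13·3·25 = 12579; k=5: (W₁..W₅)·(W₆..W₆) → 10992+0+13·17·25 = 16517.
Best split is after W₄, i.e. k = 4.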